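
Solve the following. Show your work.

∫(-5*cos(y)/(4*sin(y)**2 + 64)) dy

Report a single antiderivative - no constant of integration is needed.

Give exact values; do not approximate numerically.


Step 1. Substitute u = sin(y), turning ∫(-5*cos(y)/(4*sin(y)**2 + 64)) dy into ∫(-5/(4*(u**2 + 16))) du: now ∫(-5/(4*(u**2 + 16))) du.
Step 2. Evaluate the standard form: now -5*atan(u/4)/16.
Step 3. Substitute back u = sin(y): now -5*atan(sin(y)/4)/16.
Answer: -5*atan(sin(y)/4)/16.


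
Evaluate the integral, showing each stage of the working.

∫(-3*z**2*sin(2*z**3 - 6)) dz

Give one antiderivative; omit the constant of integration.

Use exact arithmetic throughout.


Step 1. Substitute u = z**3 - 3, turning ∫(-3*z**2*sin(2*z**3 - 6)) dz into ∫(-sin(2*u)) du: now ∫(-sin(2*u)) du.
Step 2. Evaluate the standard form: now cos(2*u)/2.
Step 3. Substitute back u = z**3 - 3: now cos(2*z**3 - 6)/2.
Answer: cos(2*z**3 - 6)/2.


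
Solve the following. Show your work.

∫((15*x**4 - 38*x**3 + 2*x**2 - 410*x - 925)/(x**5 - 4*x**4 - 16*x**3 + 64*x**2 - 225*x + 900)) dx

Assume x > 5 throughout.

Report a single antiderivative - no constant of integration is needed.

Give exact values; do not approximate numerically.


Step 1. Decompose ∫((15*x**4 - 38*x**3 + 2*x**2 - 410*x - 925)/(x**5 - 4*x**4 - 16*x**3 + 64*x**2 - 225*x + 900)) dx by partial fractions, (15*x**4 - 38*x**3 + 2*x**2 - 410*x - 925)/(x**5 - 4*x**4 - 16*x**3 + 64*x**2 - 225*x + 900) = 2/(x**2 + 9) + 5/(x + 5) + 5/(x - 4) + 5/(x - 5): now ∫(5/(x - 5)) dx + ∫(5/(x - 4)) dx + ∫(5/(x + 5)) dx + ∫(2/(x**2 + 9)) dx.
Step 2. Evaluate the standard form [assuming x > 5]: now 5*log(x - 5) + ∫(5/(x - 4)) dx + ∫(5/(x + 5)) dx + ∫(2/(x**2 + 9)) dx.
Step 3. Evaluate the standard form [assuming x > 4]: now 5*log(x - 5) + 5*log(x - 4) + ∫(5/(x + 5)) dx + ∫(2/(x**2 + 9)) dx.
Step 4. Evaluate the standard form [assuming x > -5]: now 5*log(x - 5) + 5*log(x - 4) + 5*log(x + 5) + ∫(2/(x**2 + 9)) dx.
Step 5. Evaluate the standard form: now 5*log(x - 5) + 5*log(x - 4) + 5*log(x + 5) + 2*atan(x/3)/3.
Answer: 5*log(x - 5) + 5*log(x - 4) + 5*log(x + 5) + 2*atan(x/3)/3.


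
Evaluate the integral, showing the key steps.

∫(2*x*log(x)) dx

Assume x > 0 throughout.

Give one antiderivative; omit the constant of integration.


Step 1. Integrate ∫(2*x*log(x)) dx by parts with u = log(x), dv = (2*x) dx, so v = x**2 [assuming x > 0]: now x**2*log(x) + ∫(-x) dx.
Step 2. Evaluate the standard form: now x**2*log(x) - x**2/2.
Answer: x**2*log(x) - x**2/2.


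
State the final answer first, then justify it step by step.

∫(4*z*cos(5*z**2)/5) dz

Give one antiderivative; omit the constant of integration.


The answer is 2*sin(5*z**2)/25.
Step 1. Substitute u = z**2, turning ∫(4*z*cos(5*z**2)/5) dz into ∫(2*cos(5*u)/5) du: now ∫(2*cos(5*u)/5) du.
Step 2. Evaluate the standard form: now 2*sin(5*u)/25.
Step 3. Substitute back u = z**2: now 2*sin(5*z**2)/25.
Answer: 2*sin(5*z**2)/25.


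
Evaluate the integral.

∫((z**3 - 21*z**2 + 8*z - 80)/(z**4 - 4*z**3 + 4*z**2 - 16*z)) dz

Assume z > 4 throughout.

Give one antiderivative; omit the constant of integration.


Answer: 5*log(z) - 4*log(z - 4) - atan(z/2)/2.


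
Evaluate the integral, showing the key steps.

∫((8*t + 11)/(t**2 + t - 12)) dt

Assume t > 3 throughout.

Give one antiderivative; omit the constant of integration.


Step 1. Decompose ∫((8*t + 11)/(t**2 + t - 12)) dt by partial fractions, (8*t + 11)/(t**2 + t - 12) = 3/(t + 4) + 5/(t - 3): now ∫(5/(t - 3)) dt + ∫(3/(t + 4)) dt.
Step 2. Evaluate the standard form [assuming t > -4]: now 3*log(t + 4) + ∫(5/(t - 3)) dt.
Step 3. Evaluate the standard form [assuming t > 3]: now 5*log(t - 3) + 3*log(t + 4).
Answer: 5*log(t - 3) + 3*log(t + 4).


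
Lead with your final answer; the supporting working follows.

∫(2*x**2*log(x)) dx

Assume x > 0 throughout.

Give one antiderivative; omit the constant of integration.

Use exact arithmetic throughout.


The answer is 2*x**3*log(x)/3 - 2*x**3/9.
Step 1. Integrate ∫(2*x**2*log(x)) dx by parts with u = log(x), dv = (2*x**2) dx, so v = 2*x**3/3 [assuming x > 0]: now 2*x**3*log(x)/3 + ∫(-2*x**2/3) dx.
Step 2. Evaluate the standard form: now 2*x**3*log(x)/3 - 2*x**3/9.
Answer: 2*x**3*log(x)/3 - 2*x**3/9.


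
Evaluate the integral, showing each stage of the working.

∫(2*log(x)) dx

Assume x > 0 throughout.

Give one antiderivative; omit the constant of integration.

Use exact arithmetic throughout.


Step 1. Integrate ∫(2*log(x)) dx by parts with u = log(x), dv = (2) dx, so v = 2*x [assuming x > 0]: now 2*x*log(x) + ∫(-2) dx.
Step 2. Evaluate the standard form: now 2*x*log(x) - 2*x.
Answer: 2*x*log(x) - 2*x.


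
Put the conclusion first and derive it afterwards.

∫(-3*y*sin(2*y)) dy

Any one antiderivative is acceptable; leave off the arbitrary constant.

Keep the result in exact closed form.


The answer is 3*y*cos(2*y)/2 - 3*sin(2*y)/4.
Step 1. Integrate ∫(-3*y*sin(2*y)) dy by parts with u = y, dv = (-3*sin(2*y)) dy, so v = 3*cos(2*y)/2: now 3*y*cos(2*y)/2 + ∫(-3*cos(2*y)/2) dy.
Step 2. Evaluate the standard form: now 3*y*cos(2*y)/2 - 3*sin(2*y)/4.
Answer: 3*y*cos(2*y)/2 - 3*sin(2*y)/4.


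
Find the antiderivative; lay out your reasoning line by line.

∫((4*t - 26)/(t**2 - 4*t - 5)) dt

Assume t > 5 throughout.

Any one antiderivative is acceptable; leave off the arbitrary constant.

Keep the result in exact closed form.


Step 1. Decompose ∫((4*t - 26)/(t**2 - 4*t - 5)) dt by partial fractions, (4*t - 26)/(t**2 - 4*t - 5) = 5/(t + 1) - 1/(t - 5): now ∫(-1/(t - 5)) dt + ∫(5/(t + 1)) dt.
Step 2. Evaluate the standard form [assuming t > 5]: now -log(t - 5) + ∫(5/(t + 1)) dt.
Step 3. Evaluate the standard form [assuming t > -1]: now -log(t - 5) + 5*log(t + 1).
Answer: -log(t - 5) + 5*log(t + 1).


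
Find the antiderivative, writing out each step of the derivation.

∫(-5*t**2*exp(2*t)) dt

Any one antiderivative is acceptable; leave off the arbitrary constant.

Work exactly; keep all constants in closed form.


Step 1. Integrate ∫(-5*t**2*exp(2*t)) dt by parts with u = t**2, dv = (-5*exp(2*t)) dt, so v = -5*exp(2*t)/2: now -5*t**2*exp(2*t)/2 + ∫(5*t*exp(2*t)) dt.
Step 2. Integrate ∫(5*t*exp(2*t)) dt by parts with u = t, dv = (5*exp(2*t)) dt, so v = 5*exp(2*t)/2: now -5*t**2*exp(2*t)/2 + 5*t*exp(2*t)/2 + ∫(-5*exp(2*t)/2) dt.
Step 3. Evaluate the standard form: now -5*t**2*exp(2*t)/2 + 5*t*exp(2*t)/2 - 5*exp(2*t)/4.
Answer: -5*t**2*exp(2*t)/2 + 5*t*exp(2*t)/2 - 5*exp(2*t)/4.


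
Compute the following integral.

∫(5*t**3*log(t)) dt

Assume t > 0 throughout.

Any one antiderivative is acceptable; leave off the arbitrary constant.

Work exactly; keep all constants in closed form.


Answer: 5*t**4*log(t)/4 - 5*t**4/16.


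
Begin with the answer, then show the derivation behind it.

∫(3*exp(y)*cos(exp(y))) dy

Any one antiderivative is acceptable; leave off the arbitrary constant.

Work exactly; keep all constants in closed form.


The answer is 3*sin(exp(y)).
Step 1. Substitute u = exp(y), turning ∫(3*exp(y)*cos(exp(y))) dy into ∫(3*cos(u)) du: now ∫(3*cos(u)) du.
Step 2. Evaluate the standard form: now 3*sin(u).
Step 3. Substitute back u = exp(y): now 3*sin(exp(y)).
Answer: 3*sin(exp(y)).


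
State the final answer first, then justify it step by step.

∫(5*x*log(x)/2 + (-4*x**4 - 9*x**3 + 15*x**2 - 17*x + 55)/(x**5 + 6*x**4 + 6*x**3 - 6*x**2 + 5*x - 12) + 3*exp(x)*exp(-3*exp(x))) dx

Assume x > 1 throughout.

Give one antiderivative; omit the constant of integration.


The answer is 5*x**2*log(x)/4 - 5*x**2/8 + log(x - 1) - 4*log(x + 3) - log(x + 4) - 2*atan(x) - exp(-3*exp(x)).
Step 1. Rewrite: now ∫(5*x*log(x)/2) dx + ∫((-4*x**4 - 9*x**3 + 15*x**2 - 17*x + 55)/(x**5 + 6*x**4 + 6*x**3 - 6*x**2 + 5*x - 12)) dx + ∫(3*exp(x)*exp(-3*exp(x))) dx.
Step 2. Integrate ∫(5*x*log(x)/2) dx by parts with u = log(x), dv = (5*x/2) dx, so v = 5*x**2/4 [assuming x > 0]: now 5*x**2*log(x)/4 + ∫(-5*x/4) dx + ∫((-4*x**4 - 9*x**3 + 15*x**2 - 17*x + 55)/(x**5 + 6*x**4 + 6*x**3 - 6*x**2 + 5*x - 12)) dx + ∫(3*exp(x)*exp(-3*exp(x))) dx.
Step 3. Evaluate the standard form: now 5*x**2*log(x)/4 - 5*x**2/8 + ∫((-4*x**4 - 9*x**3 + 15*x**2 - 17*x + 55)/(x**5 + 6*x**4 + 6*x**3 - 6*x**2 + 5*x - 12)) dx + ∫(3*exp(x)*exp(-3*exp(x))) dx.
Step 4. Decompose ∫((-4*x**4 - 9*x**3 + 15*x**2 - 17*x + 55)/(x**5 + 6*x**4 + 6*x**3 - 6*x**2 + 5*x - 12)) dx by partial fractions, (-4*x**4 - 9*x**3 + 15*x**2 - 17*x + 55)/(x**5 + 6*x**4 + 6*x**3 - 6*x**2 + 5*x - 12) = -2/(x**2 + 1) - 1/(x + 4) - 4/(x + 3) + 1/(x - 1): now 5*x**2*log(x)/4 - 5*x**2/8 + ∫(3*exp(x)*exp(-3*exp(x))) dx + ∫(1/(x - 1)) dx + ∫(-4/(x + 3)) dx + ∫(-1/(x + 4)) dx + ∫(-2/(x**2 + 1)) dx.
Step 5. Evaluate the standard form [assuming x > -4]: now 5*x**2*log(x)/4 - 5*x**2/8 - log(x + 4) + ∫(3*exp(x)*exp(-3*exp(x))) dx + ∫(1/(x - 1)) dx + ∫(-4/(x + 3)) dx + ∫(-2/(x**2 + 1)) dx.
Step 6. Evaluate the standard form [assuming x > 1]: now 5*x**2*log(x)/4 - 5*x**2/8 + log(x - 1) - log(x + 4) + ∫(3*exp(x)*exp(-3*exp(x))) dx + ∫(-4/(x + 3)) dx + ∫(-2/(x**2 + 1)) dx.
Step 7. Evaluate the standard form [assuming x > -3]: now 5*x**2*log(x)/4 - 5*x**2/8 + log(x - 1) - 4*log(x + 3) - log(x + 4) + ∫(3*exp(x)*exp(-3*exp(x))) dx + ∫(-2/(x**2 + 1)) dx.
Step 8. Evaluate the standard form: now 5*x**2*log(x)/4 - 5*x**2/8 + log(x - 1) - 4*log(x + 3) - log(x + 4) - 2*atan(x) + ∫(3*exp(x)*exp(-3*exp(x))) dx.
Step 9. Substitute u = exp(x), turning ∫(3*exp(x)*exp(-3*exp(x))) dx into ∫(3*exp(-3*u)) du: now 5*x**2*log(x)/4 - 5*x**2/8 + log(x - 1) - 4*log(x + 3) - log(x + 4) - 2*atan(x) + ∫(3*exp(-3*u)) du.
Step 10. Evaluate the standard form: now 5*x**2*log(x)/4 - 5*x**2/8 + log(x - 1) - 4*log(x + 3) - log(x + 4) - 2*atan(x) - exp(-3*u).
Step 11. Substitute back u = exp(x): now 5*x**2*log(x)/4 - 5*x**2/8 + log(x - 1) - 4*log(x + 3) - log(x + 4) - 2*atan(x) - exp(-3*exp(x)).
Answer: 5*x**2*log(x)/4 - 5*x**2/8 + log(x - 1) - 4*log(x + 3) - log(x + 4) - 2*atan(x) - exp(-3*exp(x)).


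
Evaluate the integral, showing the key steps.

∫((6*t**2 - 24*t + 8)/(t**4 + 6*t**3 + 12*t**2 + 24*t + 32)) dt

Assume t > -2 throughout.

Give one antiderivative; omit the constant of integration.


Step 1. Decompose ∫((6*t**2 - 24*t + 8)/(t**4 + 6*t**3 + 12*t**2 + 24*t + 32)) dt by partial fractions, (6*t**2 - 24*t + 8)/(t**4 + 6*t**3 + 12*t**2 + 24*t + 32) = -4/(t**2 + 4) - 5/(t + 4) + 5/(t + 2): now ∫(5/(t + 2)) dt + ∫(-5/(t + 4)) dt + ∫(-4/(t**2 + 4)) dt.
Step 2. Evaluate the standard form [assuming t > -4]: now -5*log(t + 4) + ∫(5/(t + 2)) dt + ∫(-4/(t**2 + 4)) dt.
Step 3. Evaluate the standard form [assuming t > -2]: now 5*log(t + 2) - 5*log(t + 4) + ∫(-4/(t**2 + 4)) dt.
Step 4. Evaluate the standard form: now 5*log(t + 2) - 5*log(t + 4) - 2*atan(t/2).
Answer: 5*log(t + 2) - 5*log(t + 4) - 2*atan(t/2).


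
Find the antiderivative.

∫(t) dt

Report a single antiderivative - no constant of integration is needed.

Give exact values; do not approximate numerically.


Answer: t**2/2.


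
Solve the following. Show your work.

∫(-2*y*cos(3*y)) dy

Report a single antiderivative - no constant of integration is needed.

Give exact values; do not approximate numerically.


Step 1. Integrate ∫(-2*y*cos(3*y)) dy by parts with u = y, dv = (-2*cos(3*y)) dy, so v = -2*sin(3*y)/3: now -2*y*sin(3*y)/3 + ∫(2*sin(3*y)/3) dy.
Step 2. Evaluate the standard form: now -2*y*sin(3*y)/3 - 2*cos(3*y)/9.
Answer: -2*y*sin(3*y)/3 - 2*cos(3*y)/9.


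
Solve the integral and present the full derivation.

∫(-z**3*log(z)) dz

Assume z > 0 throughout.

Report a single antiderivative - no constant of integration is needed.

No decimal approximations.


Step 1. Integrate ∫(-z**3*log(z)) dz by parts with u = log(z), dv = (-z**3) dz, so v = -z**4/4 [assuming z > 0]: now -z**4*log(z)/4 + ∫(z**3/4) dz.
Step 2. Evaluate the standard form: now -z**4*log(z)/4 + z**4/16.
Answer: -z**4*log(z)/4 + z**4/16.


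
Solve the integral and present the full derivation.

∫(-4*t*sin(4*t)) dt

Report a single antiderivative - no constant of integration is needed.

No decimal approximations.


Step 1. Integrate ∫(-4*t*sin(4*t)) dt by parts with u = t, dv = (-4*sin(4*t)) dt, so v = cos(4*t): now t*cos(4*t) + ∫(-cos(4*t)) dt.
Step 2. Evaluate the standard form: now t*cos(4*t) - sin(4*t)/4.
Answer: t*cos(4*t) - sin(4*t)/4.


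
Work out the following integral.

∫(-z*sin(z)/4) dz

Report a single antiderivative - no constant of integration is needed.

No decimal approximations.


Answer: z*cos(z)/4 - sin(z)/4.


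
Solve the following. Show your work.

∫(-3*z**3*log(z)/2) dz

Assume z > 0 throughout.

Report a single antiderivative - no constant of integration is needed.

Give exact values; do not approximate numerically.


Step 1. Integrate ∫(-3*z**3*log(z)/2) dz by parts with u = log(z), dv = (-3*z**3/2) dz, so v = -3*z**4/8 [assuming z > 0]: now -3*z**4*log(z)/8 + ∫(3*z**3/8) dz.
Step 2. Evaluate the standard form: now -3*z**4*log(z)/8 + 3*z**4/32.
Answer: -3*z**4*log(z)/8 + 3*z**4/32.


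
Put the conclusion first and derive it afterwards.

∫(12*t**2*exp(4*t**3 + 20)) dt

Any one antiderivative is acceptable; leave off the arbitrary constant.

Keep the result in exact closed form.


The answer is exp(4*t**3 + 20).
Step 1. Substitute u = t**3 + 5, turning ∫(12*t**2*exp(4*t**3 + 20)) dt into ∫(4*exp(4*u)) du: now ∫(4*exp(4*u)) du.
Step 2. Evaluate the standard form: now exp(4*u).
Step 3. Substitute back u = t**3 + 5: now exp(4*t**3 + 20).
Answer: exp(4*t**3 + 20).


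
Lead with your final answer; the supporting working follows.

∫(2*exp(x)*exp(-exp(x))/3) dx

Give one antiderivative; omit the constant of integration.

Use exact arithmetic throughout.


The answer is -2*exp(-exp(x))/3.
Step 1. Substitute u = exp(x), turning ∫(2*exp(x)*exp(-exp(x))/3) dx into ∫(2*exp(-u)/3) du: now ∫(2*exp(-u)/3) du.
Step 2. Evaluate the standard form: now -2*exp(-u)/3.
Step 3. Substitute back u = exp(x): now -2*exp(-exp(x))/3.
Answer: -2*exp(-exp(x))/3.


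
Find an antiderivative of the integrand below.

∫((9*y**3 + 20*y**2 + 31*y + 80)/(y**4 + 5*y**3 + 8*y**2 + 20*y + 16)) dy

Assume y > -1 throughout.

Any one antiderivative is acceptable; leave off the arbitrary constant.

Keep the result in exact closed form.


Answer: 4*log(y + 1) + 5*log(y + 4) - atan(y/2)/2.


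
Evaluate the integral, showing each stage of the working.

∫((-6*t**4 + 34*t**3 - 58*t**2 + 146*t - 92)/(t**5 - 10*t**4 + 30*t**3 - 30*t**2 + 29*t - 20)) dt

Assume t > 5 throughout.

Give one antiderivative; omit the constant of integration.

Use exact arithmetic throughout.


Step 1. Decompose ∫((-6*t**4 + 34*t**3 - 58*t**2 + 146*t - 92)/(t**5 - 10*t**4 + 30*t**3 - 30*t**2 + 29*t - 20)) dt by partial fractions, (-6*t**4 + 34*t**3 - 58*t**2 + 146*t - 92)/(t**5 - 10*t**4 + 30*t**3 - 30*t**2 + 29*t - 20) = 4/(t**2 + 1) + 1/(t - 1) - 4/(t - 4) - 3/(t - 5): now ∫(-3/(t - 5)) dt + ∫(-4/(t - 4)) dt + ∫(1/(t - 1)) dt + ∫(4/(t**2 + 1)) dt.
Step 2. Evaluate the standard form [assuming t > 5]: now -3*log(t - 5) + ∫(-4/(t - 4)) dt + ∫(1/(t - 1)) dt + ∫(4/(t**2 + 1)) dt.
Step 3. Evaluate the standard form [assuming t > 4]: now -3*log(t - 5) - 4*log(t - 4) + ∫(1/(t - 1)) dt + ∫(4/(t**2 + 1)) dt.
Step 4. Evaluate the standard form [assuming t > 1]: now -3*log(t - 5) - 4*log(t - 4) + log(t - 1) + ∫(4/(t**2 + 1)) dt.
Step 5. Evaluate the standard form: now -3*log(t - 5) - 4*log(t - 4) + log(t - 1) + 4*atan(t).
Answer: -3*log(t - 5) - 4*log(t - 4) + log(t - 1) + 4*atan(t).


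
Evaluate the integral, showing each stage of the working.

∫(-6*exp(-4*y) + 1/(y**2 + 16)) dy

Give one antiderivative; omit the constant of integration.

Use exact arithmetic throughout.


Step 1. Rewrite: now ∫(1/(y**2 + 16)) dy + ∫(-6*exp(-4*y)) dy.
Step 2. Evaluate the standard form: now atan(y/4)/4 + ∫(-6*exp(-4*y)) dy.
Step 3. Evaluate the standard form: now atan(y/4)/4 + 3*exp(-4*y)/2.
Answer: atan(y/4)/4 + 3*exp(-4*y)/2.


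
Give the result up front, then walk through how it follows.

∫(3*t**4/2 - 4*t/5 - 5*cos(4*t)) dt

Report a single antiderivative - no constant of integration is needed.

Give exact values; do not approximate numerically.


The answer is 3*t**5/10 - 2*t**2/5 - 5*sin(4*t)/4.
Step 1. Rewrite: now ∫(-4*t/5) dt + ∫(3*t**4/2) dt + ∫(-5*cos(4*t)) dt.
Step 2. Evaluate the standard form: now -5*sin(4*t)/4 + ∫(-4*t/5) dt + ∫(3*t**4/2) dt.
Step 3. Evaluate the standard form: now -2*t**2/5 - 5*sin(4*t)/4 + ∫(3*t**4/2) dt.
Step 4. Evaluate the standard form: now 3*t**5/10 - 2*t**2/5 - 5*sin(4*t)/4.
Answer: 3*t**5/10 - 2*t**2/5 - 5*sin(4*t)/4.


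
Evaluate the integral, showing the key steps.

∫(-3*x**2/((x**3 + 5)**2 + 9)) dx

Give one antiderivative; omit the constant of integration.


Step 1. Substitute u = x**3 + 5, turning ∫(-3*x**2/((x**3 + 5)**2 + 9)) dx into ∫(-1/(u**2 + 9)) du: now ∫(-1/(u**2 + 9)) du.
Step 2. Evaluate the standard form: now -atan(u/3)/3.
Step 3. Substitute back u = x**3 + 5: now -atan(x**3/3 + 5/3)/3.
Answer: -atan(x**3/3 + 5/3)/3.


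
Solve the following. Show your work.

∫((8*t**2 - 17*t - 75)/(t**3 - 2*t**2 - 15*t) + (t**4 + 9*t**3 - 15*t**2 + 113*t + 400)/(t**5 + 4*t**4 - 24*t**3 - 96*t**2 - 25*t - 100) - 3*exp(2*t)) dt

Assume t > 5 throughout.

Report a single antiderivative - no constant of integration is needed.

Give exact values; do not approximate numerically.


Step 1. Rewrite: now ∫((8*t**2 - 17*t - 75)/(t**3 - 2*t**2 - 15*t)) dt + ∫((t**4 + 9*t**3 - 15*t**2 + 113*t + 400)/(t**5 + 4*t**4 - 24*t**3 - 96*t**2 - 25*t - 100)) dt + ∫(-3*exp(2*t)) dt.
Step 2. Evaluate the standard form: now -3*exp(2*t)/2 + ∫((8*t**2 - 17*t - 75)/(t**3 - 2*t**2 - 15*t)) dt + ∫((t**4 + 9*t**3 - 15*t**2 + 113*t + 400)/(t**5 + 4*t**4 - 24*t**3 - 96*t**2 - 25*t - 100)) dt.
Step 3. Decompose ∫((t**4 + 9*t**3 - 15*t**2 + 113*t + 400)/(t**5 + 4*t**4 - 24*t**3 - 96*t**2 - 25*t - 100)) dt by partial fractions, (t**4 + 9*t**3 - 15*t**2 + 113*t + 400)/(t**5 + 4*t**4 - 24*t**3 - 96*t**2 - 25*t - 100) = -4/(t**2 + 1) - 4/(t + 5) + 4/(t + 4) + 1/(t - 5): now -3*exp(2*t)/2 + ∫((8*t**2 - 17*t - 75)/(t**3 - 2*t**2 - 15*t)) dt + ∫(1/(t - 5)) dt + ∫(4/(t + 4)) dt + ∫(-4/(t + 5)) dt + ∫(-4/(t**2 + 1)) dt.
Step 4. Evaluate the standard form [assuming t > -5]: now -3*exp(2*t)/2 - 4*log(t + 5) + ∫((8*t**2 - 17*t - 75)/(t**3 - 2*t**2 - 15*t)) dt + ∫(1/(t - 5)) dt + ∫(4/(t + 4)) dt + ∫(-4/(t**2 + 1)) dt.
Step 5. Evaluate the standard form [assuming t > 5]: now -3*exp(2*t)/2 + log(t - 5) - 4*log(t + 5) + ∫((8*t**2 - 17*t - 75)/(t**3 - 2*t**2 - 15*t)) dt + ∫(4/(t + 4)) dt + ∫(-4/(t**2 + 1)) dt.
Step 6. Evaluate the standard form [assuming t > -4]: now -3*exp(2*t)/2 + log(t - 5) + 4*log(t + 4) - 4*log(t + 5) + ∫((8*t**2 - 17*t - 75)/(t**3 - 2*t**2 - 15*t)) dt + ∫(-4/(t**2 + 1)) dt.
Step 7. Evaluate the standard form: now -3*exp(2*t)/2 + log(t - 5) + 4*log(t + 4) - 4*log(t + 5) - 4*atan(t) + ∫((8*t**2 - 17*t - 75)/(t**3 - 2*t**2 - 15*t)) dt.
Step 8. Decompose ∫((8*t**2 - 17*t - 75)/(t**3 - 2*t**2 - 15*t)) dt by partial fractions, (8*t**2 - 17*t - 75)/(t**3 - 2*t**2 - 15*t) = 2/(t + 3) + 1/(t - 5) + 5/t: now -3*exp(2*t)/2 + log(t - 5) + 4*log(t + 4) - 4*log(t + 5) - 4*atan(t) + ∫(5/t) dt + ∫(1/(t - 5)) dt + ∫(2/(t + 3)) dt.
Step 9. Evaluate the standard form [assuming t > 0]: now -3*exp(2*t)/2 + 5*log(t) + log(t - 5) + 4*log(t + 4) - 4*log(t + 5) - 4*atan(t) + ∫(1/(t - 5)) dt + ∫(2/(t + 3)) dt.
Step 10. Evaluate the standard form [assuming t > -3]: now -3*exp(2*t)/2 + 5*log(t) + log(t - 5) + 2*log(t + 3) + 4*log(t + 4) - 4*log(t + 5) - 4*atan(t) + ∫(1/(t - 5)) dt.
Step 11. Evaluate the standard form [assuming t > 5]: now -3*exp(2*t)/2 + 5*log(t) + 2*log(t - 5) + 2*log(t + 3) + 4*log(t + 4) - 4*log(t + 5) - 4*atan(t).
Answer: -3*exp(2*t)/2 + 5*log(t) + 2*log(t - 5) + 2*log(t + 3) + 4*log(t + 4) - 4*log(t + 5) - 4*atan(t).


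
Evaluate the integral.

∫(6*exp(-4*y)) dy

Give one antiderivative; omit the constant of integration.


Answer: -3*exp(-4*y)/2.


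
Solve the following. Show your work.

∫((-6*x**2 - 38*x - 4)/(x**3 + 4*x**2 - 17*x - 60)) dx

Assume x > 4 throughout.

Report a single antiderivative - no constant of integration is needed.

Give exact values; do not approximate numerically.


Step 1. Decompose ∫((-6*x**2 - 38*x - 4)/(x**3 + 4*x**2 - 17*x - 60)) dx by partial fractions, (-6*x**2 - 38*x - 4)/(x**3 + 4*x**2 - 17*x - 60) = 2/(x + 5) - 4/(x + 3) - 4/(x - 4): now ∫(-4/(x - 4)) dx + ∫(-4/(x + 3)) dx + ∫(2/(x + 5)) dx.
Step 2. Evaluate the standard form [assuming x > -5]: now 2*log(x + 5) + ∫(-4/(x - 4)) dx + ∫(-4/(x + 3)) dx.
Step 3. Evaluate the standard form [assuming x > 4]: now -4*log(x - 4) + 2*log(x + 5) + ∫(-4/(x + 3)) dx.
Step 4. Evaluate the standard form [assuming x > -3]: now -4*log(x - 4) - 4*log(x + 3) + 2*log(x + 5).
Answer: -4*log(x - 4) - 4*log(x + 3) + 2*log(x + 5).


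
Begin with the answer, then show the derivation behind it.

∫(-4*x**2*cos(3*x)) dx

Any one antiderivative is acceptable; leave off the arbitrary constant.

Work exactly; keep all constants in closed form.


The answer is -4*x**2*sin(3*x)/3 - 8*x*cos(3*x)/9 + 8*sin(3*x)/27.
Step 1. Integrate ∫(-4*x**2*cos(3*x)) dx by parts with u = x**2, dv = (-4*cos(3*x)) dx, so v = -4*sin(3*x)/3: now -4*x**2*sin(3*x)/3 + ∫(8*x*sin(3*x)/3) dx.
Step 2. Integrate ∫(8*x*sin(3*x)/3) dx by parts with u = x, dv = (8*sin(3*x)/3) dx, so v = -8*cos(3*x)/9: now -4*x**2*sin(3*x)/3 - 8*x*cos(3*x)/9 + ∫(8*cos(3*x)/9) dx.
Step 3. Evaluate the standard form: now -4*x**2*sin(3*x)/3 - 8*x*cos(3*x)/9 + 8*sin(3*x)/27.
Answer: -4*x**2*sin(3*x)/3 - 8*x*cos(3*x)/9 + 8*sin(3*x)/27.


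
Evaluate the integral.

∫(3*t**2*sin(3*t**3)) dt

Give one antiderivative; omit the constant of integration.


Answer: -cos(3*t**3)/3.


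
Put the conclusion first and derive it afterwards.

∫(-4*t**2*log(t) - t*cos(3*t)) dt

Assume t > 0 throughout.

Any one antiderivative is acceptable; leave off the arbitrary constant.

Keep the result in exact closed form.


The answer is -4*t**3*log(t)/3 + 4*t**3/9 - t*sin(3*t)/3 - cos(3*t)/9.
Step 1. Rewrite: now ∫(-t*cos(3*t)) dt + ∫(-4*t**2*log(t)) dt.
Step 2. Integrate ∫(-t*cos(3*t)) dt by parts with u = t, dv = (-cos(3*t)) dt, so v = -sin(3*t)/3: now -t*sin(3*t)/3 + ∫(-4*t**2*log(t)) dt + ∫(sin(3*t)/3) dt.
Step 3. Evaluate the standard form: now -t*sin(3*t)/3 - cos(3*t)/9 + ∫(-4*t**2*log(t)) dt.
Step 4. Integrate ∫(-4*t**2*log(t)) dt by parts with u = log(t), dv = (-4*t**2) dt, so v = -4*t**3/3 [assuming t > 0]: now -4*t**3*log(t)/3 - t*sin(3*t)/3 - cos(3*t)/9 + ∫(4*t**2/3) dt.
Step 5. Evaluate the standard form: now -4*t**3*log(t)/3 + 4*t**3/9 - t*sin(3*t)/3 - cos(3*t)/9.
Answer: -4*t**3*log(t)/3 + 4*t**3/9 - t*sin(3*t)/3 - cos(3*t)/9.


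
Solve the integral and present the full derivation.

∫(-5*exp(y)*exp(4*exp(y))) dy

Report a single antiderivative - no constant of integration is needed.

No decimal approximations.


Step 1. Substitute u = exp(y), turning ∫(-5*exp(y)*exp(4*exp(y))) dy into ∫(-5*exp(4*u)) du: now ∫(-5*exp(4*u)) du.
Step 2. Evaluate the standard form: now -5*exp(4*u)/4.
Step 3. Substitute back u = exp(y): now -5*exp(4*exp(y))/4.
Answer: -5*exp(4*exp(y))/4.


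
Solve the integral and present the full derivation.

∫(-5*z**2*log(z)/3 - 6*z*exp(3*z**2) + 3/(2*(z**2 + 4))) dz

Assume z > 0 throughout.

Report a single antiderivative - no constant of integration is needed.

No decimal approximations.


Step 1. Rewrite: now ∫(-6*z*exp(3*z**2)) dz + ∫(-5*z**2*log(z)/3) dz + ∫(3/(2*(z**2 + 4))) dz.
Step 2. Integrate ∫(-5*z**2*log(z)/3) dz by parts with u = log(z), dv = (-5*z**2/3) dz, so v = -5*z**3/9 [assuming z > 0]: now -5*z**3*log(z)/9 + ∫(5*z**2/9) dz + ∫(-6*z*exp(3*z**2)) dz + ∫(3/(2*(z**2 + 4))) dz.
Step 3. Evaluate the standard form: now -5*z**3*log(z)/9 + 5*z**3/27 + ∫(-6*z*exp(3*z**2)) dz + ∫(3/(2*(z**2 + 4))) dz.
Step 4. Evaluate the standard form: now -5*z**3*log(z)/9 + 5*z**3/27 + 3*atan(z/2)/4 + ∫(-6*z*exp(3*z**2)) dz.
Step 5. Substitute u = z**2, turning ∫(-6*z*exp(3*z**2)) dz into ∫(-3*exp(3*u)) du: now -5*z**3*log(z)/9 + 5*z**3/27 + 3*atan(z/2)/4 + ∫(-3*exp(3*u)) du.
Step 6. Evaluate the standard form: now -5*z**3*log(z)/9 + 5*z**3/27 - exp(3*u) + 3*atan(z/2)/4.
Step 7. Substitute back u = z**2: now -5*z**3*log(z)/9 + 5*z**3/27 - exp(3*z**2) + 3*atan(z/2)/4.
Answer: -5*z**3*log(z)/9 + 5*z**3/27 - exp(3*z**2) + 3*atan(z/2)/4.


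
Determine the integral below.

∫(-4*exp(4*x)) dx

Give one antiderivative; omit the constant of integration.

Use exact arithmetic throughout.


Answer: -exp(4*x).


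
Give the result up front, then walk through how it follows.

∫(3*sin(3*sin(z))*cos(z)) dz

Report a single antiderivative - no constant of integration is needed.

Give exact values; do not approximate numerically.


The answer is -cos(3*sin(z)).
Step 1. Substitute u = sin(z), turning ∫(3*sin(3*sin(z))*cos(z)) dz into ∫(3*sin(3*u)) du: now ∫(3*sin(3*u)) du.
Step 2. Evaluate the standard form: now -cos(3*u).
Step 3. Substitute back u = sin(z): now -cos(3*sin(z)).
Answer: -cos(3*sin(z)).


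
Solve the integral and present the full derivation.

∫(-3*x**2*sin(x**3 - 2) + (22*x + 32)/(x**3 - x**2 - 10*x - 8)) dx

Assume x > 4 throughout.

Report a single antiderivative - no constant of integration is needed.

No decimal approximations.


Step 1. Rewrite: now ∫(-3*x**2*sin(x**3 - 2)) dx + ∫((22*x + 32)/(x**3 - x**2 - 10*x - 8)) dx.
Step 2. Substitute u = x**3 - 2, turning ∫(-3*x**2*sin(x**3 - 2)) dx into ∫(-sin(u)) du: now ∫((22*x + 32)/(x**3 - x**2 - 10*x - 8)) dx + ∫(-sin(u)) du.
Step 3. Evaluate the standard form: now cos(u) + ∫((22*x + 32)/(x**3 - x**2 - 10*x - 8)) dx.
Step 4. Substitute back u = x**3 - 2: now cos(x**3 - 2) + ∫((22*x + 32)/(x**3 - x**2 - 10*x - 8)) dx.
Step 5. Decompose ∫((22*x + 32)/(x**3 - x**2 - 10*x - 8)) dx by partial fractions, (22*x + 32)/(x**3 - x**2 - 10*x - 8) = -2/(x + 2) - 2/(x + 1) + 4/(x - 4): now cos(x**3 - 2) + ∫(4/(x - 4)) dx + ∫(-2/(x + 1)) dx + ∫(-2/(x + 2)) dx.
Step 6. Evaluate the standard form [assuming x > -1]: now -2*log(x + 1) + cos(x**3 - 2) + ∫(4/(x - 4)) dx + ∫(-2/(x + 2)) dx.
Step 7. Evaluate the standard form [assuming x > 4]: now 4*log(x - 4) - 2*log(x + 1) + cos(x**3 - 2) + ∫(-2/(x + 2)) dx.
Step 8. Evaluate the standard form [assuming x > -2]: now 4*log(x - 4) - 2*log(x + 1) - 2*log(x + 2) + cos(x**3 - 2).
Answer: 4*log(x - 4) - 2*log(x + 1) - 2*log(x + 2) + cos(x**3 - 2).


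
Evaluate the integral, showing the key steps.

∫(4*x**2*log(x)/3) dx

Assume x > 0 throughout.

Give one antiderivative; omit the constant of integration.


Step 1. Integrate ∫(4*x**2*log(x)/3) dx by parts with u = log(x), dv = (4*x**2/3) dx, so v = 4*x**3/9 [assuming x > 0]: now 4*x**3*log(x)/9 + ∫(-4*x**2/9) dx.
Step 2. Evaluate the standard form: now 4*x**3*log(x)/9 - 4*x**3/27.
Answer: 4*x**3*log(x)/9 - 4*x**3/27.


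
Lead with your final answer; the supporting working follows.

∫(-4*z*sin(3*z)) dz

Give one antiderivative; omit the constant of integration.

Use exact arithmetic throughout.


The answer is 4*z*cos(3*z)/3 - 4*sin(3*z)/9.
Step 1. Integrate ∫(-4*z*sin(3*z)) dz by parts with u = z, dv = (-4*sin(3*z)) dz, so v = 4*cos(3*z)/3: now 4*z*cos(3*z)/3 + ∫(-4*cos(3*z)/3) dz.
Step 2. Evaluate the standard form: now 4*z*cos(3*z)/3 - 4*sin(3*z)/9.
Answer: 4*z*cos(3*z)/3 - 4*sin(3*z)/9.


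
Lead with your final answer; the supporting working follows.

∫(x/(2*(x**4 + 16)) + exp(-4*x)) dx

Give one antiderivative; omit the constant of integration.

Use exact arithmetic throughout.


The answer is atan(x**2/4)/16 - exp(-4*x)/4.
Step 1. Rewrite: now ∫(x/(2*(x**4 + 16))) dx + ∫(exp(-4*x)) dx.
Step 2. Evaluate the standard form: now ∫(x/(2*(x**4 + 16))) dx - exp(-4*x)/4.
Step 3. Substitute u = x**2, turning ∫(x/(2*(x**4 + 16))) dx into ∫(1/(4*(u**2 + 16))) du: now ∫(1/(4*(u**2 + 16))) du - exp(-4*x)/4.
Step 4. Evaluate the standard form: now atan(u/4)/16 - exp(-4*x)/4.
Step 5. Substitute back u = x**2: now atan(x**2/4)/16 - exp(-4*x)/4.
Answer: atan(x**2/4)/16 - exp(-4*x)/4.


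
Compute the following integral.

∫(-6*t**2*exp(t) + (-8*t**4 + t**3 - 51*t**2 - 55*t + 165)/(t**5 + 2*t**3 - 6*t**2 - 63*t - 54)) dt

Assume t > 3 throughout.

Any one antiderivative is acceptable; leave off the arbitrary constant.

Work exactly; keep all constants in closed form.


Answer: -6*t**2*exp(t) + 12*t*exp(t) - 12*exp(t) - 3*log(t - 3) - 4*log(t + 1) - log(t + 2) + 4*atan(t/3)/3.


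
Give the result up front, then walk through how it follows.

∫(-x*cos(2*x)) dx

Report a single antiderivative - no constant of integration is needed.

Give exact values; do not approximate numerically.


The answer is -x*sin(2*x)/2 - cos(2*x)/4.
Step 1. Integrate ∫(-x*cos(2*x)) dx by parts with u = x, dv = (-cos(2*x)) dx, so v = -sin(2*x)/2: now -x*sin(2*x)/2 + ∫(sin(2*x)/2) dx.
Step 2. Evaluate the standard form: now -x*sin(2*x)/2 - cos(2*x)/4.
Answer: -x*sin(2*x)/2 - cos(2*x)/4.


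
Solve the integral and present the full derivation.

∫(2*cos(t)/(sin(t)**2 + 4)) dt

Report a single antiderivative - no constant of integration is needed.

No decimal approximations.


Step 1. Substitute u = sin(t), turning ∫(2*cos(t)/(sin(t)**2 + 4)) dt into ∫(2/(u**2 + 4)) du: now ∫(2/(u**2 + 4)) du.
Step 2. Evaluate the standard form: now atan(u/2).
Step 3. Substitute back u = sin(t): now atan(sin(t)/2).
Answer: atan(sin(t)/2).


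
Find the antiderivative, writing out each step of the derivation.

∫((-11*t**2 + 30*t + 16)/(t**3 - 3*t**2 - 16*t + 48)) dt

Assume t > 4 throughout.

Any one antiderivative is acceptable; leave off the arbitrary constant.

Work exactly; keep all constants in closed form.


Step 1. Decompose ∫((-11*t**2 + 30*t + 16)/(t**3 - 3*t**2 - 16*t + 48)) dt by partial fractions, (-11*t**2 + 30*t + 16)/(t**3 - 3*t**2 - 16*t + 48) = -5/(t + 4) - 1/(t - 3) - 5/(t - 4): now ∫(-5/(t - 4)) dt + ∫(-1/(t - 3)) dt + ∫(-5/(t + 4)) dt.
Step 2. Evaluate the standard form [assuming t > 3]: now -log(t - 3) + ∫(-5/(t - 4)) dt + ∫(-5/(t + 4)) dt.
Step 3. Evaluate the standard form [assuming t > 4]: now -5*log(t - 4) - log(t - 3) + ∫(-5/(t + 4)) dt.
Step 4. Evaluate the standard form [assuming t > -4]: now -5*log(t - 4) - log(t - 3) - 5*log(t + 4).
Answer: -5*log(t - 4) - log(t - 3) - 5*log(t + 4).


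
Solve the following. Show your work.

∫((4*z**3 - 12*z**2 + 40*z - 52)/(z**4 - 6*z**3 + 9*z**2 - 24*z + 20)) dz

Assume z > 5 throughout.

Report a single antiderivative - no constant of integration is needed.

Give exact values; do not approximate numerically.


Step 1. Decompose ∫((4*z**3 - 12*z**2 + 40*z - 52)/(z**4 - 6*z**3 + 9*z**2 - 24*z + 20)) dz by partial fractions, (4*z**3 - 12*z**2 + 40*z - 52)/(z**4 - 6*z**3 + 9*z**2 - 24*z + 20) = -4/(z**2 + 4) + 1/(z - 1) + 3/(z - 5): now ∫(3/(z - 5)) dz + ∫(1/(z - 1)) dz + ∫(-4/(z**2 + 4)) dz.
Step 2. Evaluate the standard form [assuming z > 1]: now log(z - 1) + ∫(3/(z - 5)) dz + ∫(-4/(z**2 + 4)) dz.
Step 3. Evaluate the standard form [assuming z > 5]: now 3*log(z - 5) + log(z - 1) + ∫(-4/(z**2 + 4)) dz.
Step 4. Evaluate the standard form: now 3*log(z - 5) + log(z - 1) - 2*atan(z/2).
Answer: 3*log(z - 5) + log(z - 1) - 2*atan(z/2).


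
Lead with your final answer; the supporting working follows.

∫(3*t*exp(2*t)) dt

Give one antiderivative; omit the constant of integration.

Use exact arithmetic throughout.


The answer is 3*t*exp(2*t)/2 - 3*exp(2*t)/4.
Step 1. Integrate ∫(3*t*exp(2*t)) dt by parts with u = t, dv = (3*exp(2*t)) dt, so v = 3*exp(2*t)/2: now 3*t*exp(2*t)/2 + ∫(-3*exp(2*t)/2) dt.
Step 2. Evaluate the standard form: now 3*t*exp(2*t)/2 - 3*exp(2*t)/4.
Answer: 3*t*exp(2*t)/2 - 3*exp(2*t)/4.


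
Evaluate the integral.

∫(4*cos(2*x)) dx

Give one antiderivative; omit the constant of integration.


Answer: 2*sin(2*x).


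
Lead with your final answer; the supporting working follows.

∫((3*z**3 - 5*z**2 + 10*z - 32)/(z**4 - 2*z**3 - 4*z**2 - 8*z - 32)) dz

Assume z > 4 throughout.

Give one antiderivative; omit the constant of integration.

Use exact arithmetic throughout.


The answer is log(z - 4) + 2*log(z + 2) + atan(z/2)/2.
Step 1. Decompose ∫((3*z**3 - 5*z**2 + 10*z - 32)/(z**4 - 2*z**3 - 4*z**2 - 8*z - 32)) dz by partial fractions, (3*z**3 - 5*z**2 + 10*z - 32)/(z**4 - 2*z**3 - 4*z**2 - 8*z - 32) = 1/(z**2 + 4) + 2/(z + 2) + 1/(z - 4): now ∫(1/(z - 4)) dz + ∫(2/(z + 2)) dz + ∫(1/(z**2 + 4)) dz.
Step 2. Evaluate the standard form [assuming z > -2]: now 2*log(z + 2) + ∫(1/(z - 4)) dz + ∫(1/(z**2 + 4)) dz.
Step 3. Evaluate the standard form [assuming z > 4]: now log(z - 4) + 2*log(z + 2) + ∫(1/(z**2 + 4)) dz.
Step 4. Evaluate the standard form: now log(z - 4) + 2*log(z + 2) + atan(z/2)/2.
Answer: log(z - 4) + 2*log(z + 2) + atan(z/2)/2.


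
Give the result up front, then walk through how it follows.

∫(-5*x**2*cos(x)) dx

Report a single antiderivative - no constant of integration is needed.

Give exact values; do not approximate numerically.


The answer is -5*x**2*sin(x) - 10*x*cos(x) + 10*sin(x).
Step 1. Integrate ∫(-5*x**2*cos(x)) dx by parts with u = x**2, dv = (-5*cos(x)) dx, so v = -5*sin(x): now -5*x**2*sin(x) + ∫(10*x*sin(x)) dx.
Step 2. Integrate ∫(10*x*sin(x)) dx by parts with u = x, dv = (10*sin(x)) dx, so v = -10*cos(x): now -5*x**2*sin(x) - 10*x*cos(x) + ∫(10*cos(x)) dx.
Step 3. Evaluate the standard form: now -5*x**2*sin(x) - 10*x*cos(x) + 10*sin(x).
Answer: -5*x**2*sin(x) - 10*x*cos(x) + 10*sin(x).


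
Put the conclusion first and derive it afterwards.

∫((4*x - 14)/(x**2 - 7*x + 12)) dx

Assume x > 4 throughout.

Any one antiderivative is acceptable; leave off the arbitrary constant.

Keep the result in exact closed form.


The answer is 2*log(x - 4) + 2*log(x - 3).
Step 1. Decompose ∫((4*x - 14)/(x**2 - 7*x + 12)) dx by partial fractions, (4*x - 14)/(x**2 - 7*x + 12) = 2/(x - 3) + 2/(x - 4): now ∫(2/(x - 4)) dx + ∫(2/(x - 3)) dx.
Step 2. Evaluate the standard form [assuming x > 4]: now 2*log(x - 4) + ∫(2/(x - 3)) dx.
Step 3. Evaluate the standard form [assuming x > 3]: now 2*log(x - 4) + 2*log(x - 3).
Answer: 2*log(x - 4) + 2*log(x - 3).


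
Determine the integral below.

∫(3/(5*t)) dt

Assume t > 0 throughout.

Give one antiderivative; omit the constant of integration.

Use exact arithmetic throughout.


Answer: 3*log(t)/5.


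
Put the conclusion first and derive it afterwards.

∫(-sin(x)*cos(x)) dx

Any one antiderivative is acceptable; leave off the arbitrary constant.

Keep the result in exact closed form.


The answer is -sin(x)**2/2.
Step 1. Substitute u = sin(x), turning ∫(-sin(x)*cos(x)) dx into ∫(-u) du: now ∫(-u) du.
Step 2. Evaluate the standard form: now -u**2/2.
Step 3. Substitute back u = sin(x): now -sin(x)**2/2.
Answer: -sin(x)**2/2.


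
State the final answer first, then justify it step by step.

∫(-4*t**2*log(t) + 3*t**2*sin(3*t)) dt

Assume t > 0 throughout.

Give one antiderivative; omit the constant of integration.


The answer is -4*t**3*log(t)/3 + 4*t**3/9 - t**2*cos(3*t) + 2*t*sin(3*t)/3 + 2*cos(3*t)/9.
Step 1. Rewrite: now ∫(-4*t**2*log(t)) dt + ∫(3*t**2*sin(3*t)) dt.
Step 2. Integrate ∫(3*t**2*sin(3*t)) dt by parts with u = t**2, dv = (3*sin(3*t)) dt, so v = -cos(3*t): now -t**2*cos(3*t) + ∫(2*t*cos(3*t)) dt + ∫(-4*t**2*log(t)) dt.
Step 3. Integrate ∫(2*t*cos(3*t)) dt by parts with u = t, dv = (2*cos(3*t)) dt, so v = 2*sin(3*t)/3: now -t**2*cos(3*t) + 2*t*sin(3*t)/3 + ∫(-4*t**2*log(t)) dt + ∫(-2*sin(3*t)/3) dt.
Step 4. Evaluate the standard form: now -t**2*cos(3*t) + 2*t*sin(3*t)/3 + 2*cos(3*t)/9 + ∫(-4*t**2*log(t)) dt.
Step 5. Integrate ∫(-4*t**2*log(t)) dt by parts with u = log(t), dv = (-4*t**2) dt, so v = -4*t**3/3 [assuming t > 0]: now -4*t**3*log(t)/3 - t**2*cos(3*t) + 2*t*sin(3*t)/3 + 2*cos(3*t)/9 + ∫(4*t**2/3) dt.
Step 6. Evaluate the standard form: now -4*t**3*log(t)/3 + 4*t**3/9 - t**2*cos(3*t) + 2*t*sin(3*t)/3 + 2*cos(3*t)/9.
Answer: -4*t**3*log(t)/3 + 4*t**3/9 - t**2*cos(3*t) + 2*t*sin(3*t)/3 + 2*cos(3*t)/9.


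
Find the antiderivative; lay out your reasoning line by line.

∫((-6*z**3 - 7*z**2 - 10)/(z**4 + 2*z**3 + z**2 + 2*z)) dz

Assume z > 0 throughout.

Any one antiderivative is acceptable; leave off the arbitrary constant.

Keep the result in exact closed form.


Step 1. Decompose ∫((-6*z**3 - 7*z**2 - 10)/(z**4 + 2*z**3 + z**2 + 2*z)) dz by partial fractions, (-6*z**3 - 7*z**2 - 10)/(z**4 + 2*z**3 + z**2 + 2*z) = 3/(z**2 + 1) - 1/(z + 2) - 5/z: now ∫(-5/z) dz + ∫(-1/(z + 2)) dz + ∫(3/(z**2 + 1)) dz.
Step 2. Evaluate the standard form [assuming z > -2]: now -log(z + 2) + ∫(-5/z) dz + ∫(3/(z**2 + 1)) dz.
Step 3. Evaluate the standard form [assuming z > 0]: now -5*log(z) - log(z + 2) + ∫(3/(z**2 + 1)) dz.
Step 4. Evaluate the standard form: now -5*log(z) - log(z + 2) + 3*atan(z).
Answer: -5*log(z) - log(z + 2) + 3*atan(z).


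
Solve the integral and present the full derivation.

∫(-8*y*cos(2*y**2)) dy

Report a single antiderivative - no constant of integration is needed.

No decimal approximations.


Step 1. Substitute u = y**2, turning ∫(-8*y*cos(2*y**2)) dy into ∫(-4*cos(2*u)) du: now ∫(-4*cos(2*u)) du.
Step 2. Evaluate the standard form: now -2*sin(2*u).
Step 3. Substitute back u = y**2: now -2*sin(2*y**2).
Answer: -2*sin(2*y**2).


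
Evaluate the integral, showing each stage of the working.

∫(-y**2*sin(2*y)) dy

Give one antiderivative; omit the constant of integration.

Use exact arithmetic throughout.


Step 1. Integrate ∫(-y**2*sin(2*y)) dy by parts with u = y**2, dv = (-sin(2*y)) dy, so v = cos(2*y)/2: now y**2*cos(2*y)/2 + ∫(-y*cos(2*y)) dy.
Step 2. Integrate ∫(-y*cos(2*y)) dy by parts with u = y, dv = (-cos(2*y)) dy, so v = -sin(2*y)/2: now y**2*cos(2*y)/2 - y*sin(2*y)/2 + ∫(sin(2*y)/2) dy.
Step 3. Evaluate the standard form: now y**2*cos(2*y)/2 - y*sin(2*y)/2 - cos(2*y)/4.
Answer: y**2*cos(2*y)/2 - y*sin(2*y)/2 - cos(2*y)/4.


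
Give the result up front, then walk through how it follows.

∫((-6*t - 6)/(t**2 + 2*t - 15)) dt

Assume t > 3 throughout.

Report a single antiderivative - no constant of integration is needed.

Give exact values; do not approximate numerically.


The answer is -3*log(t - 3) - 3*log(t + 5).
Step 1. Decompose ∫((-6*t - 6)/(t**2 + 2*t - 15)) dt by partial fractions, (-6*t - 6)/(t**2 + 2*t - 15) = -3/(t + 5) - 3/(t - 3): now ∫(-3/(t - 3)) dt + ∫(-3/(t + 5)) dt.
Step 2. Evaluate the standard form [assuming t > -5]: now -3*log(t + 5) + ∫(-3/(t - 3)) dt.
Step 3. Evaluate the standard form [assuming t > 3]: now -3*log(t - 3) - 3*log(t + 5).
Answer: -3*log(t - 3) - 3*log(t + 5).


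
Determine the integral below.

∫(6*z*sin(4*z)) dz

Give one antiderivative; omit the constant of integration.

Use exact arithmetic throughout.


Answer: -3*z*cos(4*z)/2 + 3*sin(4*z)/8.


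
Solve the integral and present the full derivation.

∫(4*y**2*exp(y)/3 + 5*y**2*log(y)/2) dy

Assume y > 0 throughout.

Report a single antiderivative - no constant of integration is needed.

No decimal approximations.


Step 1. Rewrite: now ∫(4*y**2*exp(y)/3) dy + ∫(5*y**2*log(y)/2) dy.
Step 2. Integrate ∫(5*y**2*log(y)/2) dy by parts with u = log(y), dv = (5*y**2/2) dy, so v = 5*y**3/6 [assuming y > 0]: now 5*y**3*log(y)/6 + ∫(-5*y**2/6) dy + ∫(4*y**2*exp(y)/3) dy.
Step 3. Evaluate the standard form: now 5*y**3*log(y)/6 - 5*y**3/18 + ∫(4*y**2*exp(y)/3) dy.
Step 4. Integrate ∫(4*y**2*exp(y)/3) dy by parts with u = y**2, dv = (4*exp(y)/3) dy, so v = 4*exp(y)/3: now 5*y**3*log(y)/6 - 5*y**3/18 + 4*y**2*exp(y)/3 + ∫(-8*y*exp(y)/3) dy.
Step 5. Integrate ∫(-8*y*exp(y)/3) dy by parts with u = y, dv = (-8*exp(y)/3) dy, so v = -8*exp(y)/3: now 5*y**3*log(y)/6 - 5*y**3/18 + 4*y**2*exp(y)/3 - 8*y*exp(y)/3 + ∫(8*exp(y)/3) dy.
Step 6. Evaluate the standard form: now 5*y**3*log(y)/6 - 5*y**3/18 + 4*y**2*exp(y)/3 - 8*y*exp(y)/3 + 8*exp(y)/3.
Answer: 5*y**3*log(y)/6 - 5*y**3/18 + 4*y**2*exp(y)/3 - 8*y*exp(y)/3 + 8*exp(y)/3.
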